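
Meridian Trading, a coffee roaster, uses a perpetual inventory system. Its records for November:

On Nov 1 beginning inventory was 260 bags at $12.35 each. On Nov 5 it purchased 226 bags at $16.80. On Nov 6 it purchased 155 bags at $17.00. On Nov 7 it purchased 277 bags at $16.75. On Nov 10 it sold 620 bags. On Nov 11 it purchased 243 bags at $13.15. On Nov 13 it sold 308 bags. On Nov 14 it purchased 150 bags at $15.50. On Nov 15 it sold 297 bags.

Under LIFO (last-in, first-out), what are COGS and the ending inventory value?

Nov 10, 620 sold [LIFO — newest first]: 277 @ $16.75 + 155 @ $17.00 + 188 @ $16.80 = $10,433.15
Nov 13, 308 sold [LIFO — newest first]: 243 @ $13.15 + 38 @ $16.80 + 27 @ $12.35 = $4,167.30
Nov 15, 297 sold [LIFO — newest first]: 150 @ $15.50 + 147 @ $12.35 = $4,140.45
Total COGS = $10,433.15 + $4,167.30 + $4,140.45 = $18,740.90
Ending inventory: 86 @ $12.35 = $1,062.10
Check: goods available $19,803.00 = COGS $18,740.90 + ending $1,062.10

COGS = $18,740.90; ending inventory = $1,062.10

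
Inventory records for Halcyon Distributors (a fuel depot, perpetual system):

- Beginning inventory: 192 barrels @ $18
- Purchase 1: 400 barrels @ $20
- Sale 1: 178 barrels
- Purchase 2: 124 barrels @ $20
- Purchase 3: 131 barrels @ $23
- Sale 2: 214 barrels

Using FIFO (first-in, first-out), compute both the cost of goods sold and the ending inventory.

COGS = $7,456; ending inventory = $9,493

Sale 1 (178) [FIFO — oldest first]: 178 @ $18 = $3,204
Sale 2 (214) [FIFO — oldest first]: 14 @ $18 + 200 @ $20 = $4,252
Total COGS = $3,204 + $4,252 = $7,456
Ending inventory: 200 @ $20 + 124 @ $20 + 131 @ $23 = $9,493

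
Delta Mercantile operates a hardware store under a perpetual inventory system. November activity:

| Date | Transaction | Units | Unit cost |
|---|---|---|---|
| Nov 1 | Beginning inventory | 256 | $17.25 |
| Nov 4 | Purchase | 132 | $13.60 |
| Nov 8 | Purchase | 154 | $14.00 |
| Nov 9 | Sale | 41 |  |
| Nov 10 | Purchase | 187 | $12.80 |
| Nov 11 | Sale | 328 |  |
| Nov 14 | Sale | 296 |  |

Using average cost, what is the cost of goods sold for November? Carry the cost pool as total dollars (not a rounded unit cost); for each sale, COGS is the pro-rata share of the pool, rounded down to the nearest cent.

After Nov 1: 256 on hand, pool $4,416.00 (≈ $17.2500 each)
After Nov 4: 388 on hand, pool $6,211.20 (≈ $16.0082 each)
After Nov 8: 542 on hand, pool $8,367.20 (≈ $15.4376 each)
Nov 9, sell 41: 41/542 × $8,367.20 → $632.94
After Nov 10: 688 on hand, pool $10,127.86 (≈ $14.7207 each)
Nov 11, sell 328: 328/688 × $10,127.86 → $4,828.39
Nov 14, sell 296: 296/360 × $5,299.47 → $4,357.34
Total COGS = $632.94 + $4,828.39 + $4,357.34 = $9,818.67
Ending inventory (cost pool remaining) = $942.13

COGS = $9,818.67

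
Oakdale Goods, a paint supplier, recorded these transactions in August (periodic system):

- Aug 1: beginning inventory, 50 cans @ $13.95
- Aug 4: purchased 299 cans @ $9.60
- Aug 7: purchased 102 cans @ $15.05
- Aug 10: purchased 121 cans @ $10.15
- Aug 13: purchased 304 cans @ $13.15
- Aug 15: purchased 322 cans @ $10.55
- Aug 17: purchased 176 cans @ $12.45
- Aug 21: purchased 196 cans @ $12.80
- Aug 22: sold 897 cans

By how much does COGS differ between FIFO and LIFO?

$216.25

FIFO COGS: 50 @ $13.95 + 299 @ $9.60 + 102 @ $15.05 + 121 @ $10.15 + 304 @ $13.15 + 21 @ $10.55 = $10,550.30
LIFO COGS: 196 @ $12.80 + 176 @ $12.45 + 322 @ $10.55 + 203 @ $13.15 = $10,766.55
Difference = |$10,550.30 − $10,766.55| = $216.25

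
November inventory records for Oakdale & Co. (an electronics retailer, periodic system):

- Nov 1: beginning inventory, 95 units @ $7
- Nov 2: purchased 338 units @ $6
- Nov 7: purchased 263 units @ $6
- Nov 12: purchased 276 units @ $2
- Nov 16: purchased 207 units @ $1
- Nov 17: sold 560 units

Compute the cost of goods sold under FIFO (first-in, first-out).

Nov 17, 560 sold [FIFO — oldest first]: 95 @ $7 + 338 @ $6 + 127 @ $6 = $3,455
Ending inventory: 136 @ $6 + 276 @ $2 + 207 @ $1 = $1,575

COGS = $3,455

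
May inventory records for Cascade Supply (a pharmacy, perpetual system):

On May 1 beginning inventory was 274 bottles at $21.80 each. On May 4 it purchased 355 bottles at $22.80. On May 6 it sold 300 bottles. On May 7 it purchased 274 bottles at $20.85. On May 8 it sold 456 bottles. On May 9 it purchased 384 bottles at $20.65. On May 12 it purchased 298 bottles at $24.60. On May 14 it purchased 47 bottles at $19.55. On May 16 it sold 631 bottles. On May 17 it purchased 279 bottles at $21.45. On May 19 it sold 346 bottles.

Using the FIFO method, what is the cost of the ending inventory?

Ending inventory = $3,818.10

May 6, 300 sold [FIFO — oldest first]: 274 @ $21.80 + 26 @ $22.80 = $6,566.00
May 8, 456 sold [FIFO — oldest first]: 329 @ $22.80 + 127 @ $20.85 = $10,149.15
May 16, 631 sold [FIFO — oldest first]: 147 @ $20.85 + 384 @ $20.65 + 100 @ $24.60 = $13,454.55
May 19, 346 sold [FIFO — oldest first]: 198 @ $24.60 + 47 @ $19.55 + 101 @ $21.45 = $7,956.10
Total COGS = $6,566.00 + $10,149.15 + $13,454.55 + $7,956.10 = $38,125.80
Ending inventory: 178 @ $21.45 = $3,818.10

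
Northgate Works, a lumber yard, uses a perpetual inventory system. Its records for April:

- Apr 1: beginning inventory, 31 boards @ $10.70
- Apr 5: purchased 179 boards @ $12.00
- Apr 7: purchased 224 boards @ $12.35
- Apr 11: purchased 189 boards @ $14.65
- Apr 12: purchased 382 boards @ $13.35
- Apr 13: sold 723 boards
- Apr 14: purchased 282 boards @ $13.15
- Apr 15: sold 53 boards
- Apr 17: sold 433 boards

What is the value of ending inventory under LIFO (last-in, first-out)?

Apr 13, 723 sold [LIFO — newest first]: 382 @ $13.35 + 189 @ $14.65 + 152 @ $12.35 = $9,745.75
Apr 15, 53 sold [LIFO — newest first]: 53 @ $13.15 = $696.95
Apr 17, 433 sold [LIFO — newest first]: 229 @ $13.15 + 72 @ $12.35 + 132 @ $12.00 = $5,484.55
Total COGS = $9,745.75 + $696.95 + $5,484.55 = $15,927.25
Ending inventory: 31 @ $10.70 + 47 @ $12.00 = $895.70

Ending inventory = $895.70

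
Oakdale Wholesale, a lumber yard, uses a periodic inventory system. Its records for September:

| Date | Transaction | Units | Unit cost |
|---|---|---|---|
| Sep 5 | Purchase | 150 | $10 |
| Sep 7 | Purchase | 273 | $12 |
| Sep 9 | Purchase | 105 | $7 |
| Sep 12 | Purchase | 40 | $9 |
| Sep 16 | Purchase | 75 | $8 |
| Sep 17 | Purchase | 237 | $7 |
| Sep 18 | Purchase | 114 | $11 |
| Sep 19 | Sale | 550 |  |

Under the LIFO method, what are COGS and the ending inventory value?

COGS = $4,461; ending inventory = $4,923

Sep 19, 550 sold [LIFO — newest first]: 114 @ $11 + 237 @ $7 + 75 @ $8 + 40 @ $9 + 84 @ $7 = $4,461
Ending inventory: 150 @ $10 + 273 @ $12 + 21 @ $7 = $4,923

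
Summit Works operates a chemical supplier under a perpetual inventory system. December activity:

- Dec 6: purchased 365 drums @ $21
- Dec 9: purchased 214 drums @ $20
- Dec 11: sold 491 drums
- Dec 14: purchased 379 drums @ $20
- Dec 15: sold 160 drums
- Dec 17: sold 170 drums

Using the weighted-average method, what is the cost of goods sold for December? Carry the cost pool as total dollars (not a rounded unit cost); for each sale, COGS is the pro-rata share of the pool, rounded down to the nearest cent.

COGS = $16,768.72

After Dec 6: 365 on hand, pool $7,665.00 (≈ $21.0000 each)
After Dec 9: 579 on hand, pool $11,945.00 (≈ $20.6304 each)
Dec 11, sell 491: 491/579 × $11,945.00 → $10,129.52
After Dec 14: 467 on hand, pool $9,395.48 (≈ $20.1188 each)
Dec 15, sell 160: 160/467 × $9,395.48 → $3,219.00
Dec 17, sell 170: 170/307 × $6,176.48 → $3,420.20
Total COGS = $10,129.52 + $3,219.00 + $3,420.20 = $16,768.72
Ending inventory (cost pool remaining) = $2,756.28
Check: goods available $19,525.00 = COGS $16,768.72 + ending $2,756.28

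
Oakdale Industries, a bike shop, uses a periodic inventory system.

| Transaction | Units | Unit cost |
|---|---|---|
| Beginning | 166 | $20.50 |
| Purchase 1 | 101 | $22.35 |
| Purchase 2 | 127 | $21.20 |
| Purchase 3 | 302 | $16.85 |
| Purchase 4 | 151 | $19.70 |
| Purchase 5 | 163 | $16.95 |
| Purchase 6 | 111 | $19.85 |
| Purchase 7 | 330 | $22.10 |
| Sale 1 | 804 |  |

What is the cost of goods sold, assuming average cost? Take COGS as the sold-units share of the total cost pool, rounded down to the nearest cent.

COGS = $15,889.02

Sale 1, sell 804: 804/1451 × $28,675.35 → $15,889.02
Ending inventory (cost pool remaining) = $12,786.33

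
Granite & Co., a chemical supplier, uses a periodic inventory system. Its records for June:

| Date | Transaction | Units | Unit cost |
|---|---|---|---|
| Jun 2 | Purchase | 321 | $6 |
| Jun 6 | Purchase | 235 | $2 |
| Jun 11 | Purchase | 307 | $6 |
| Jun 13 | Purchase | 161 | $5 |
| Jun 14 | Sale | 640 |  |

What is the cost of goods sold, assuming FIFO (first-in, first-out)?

COGS = $2,900

Jun 14, 640 sold [FIFO — oldest first]: 321 @ $6 + 235 @ $2 + 84 @ $6 = $2,900
Ending inventory: 223 @ $6 + 161 @ $5 = $2,143
Check: goods available $5,043 = COGS $2,900 + ending $2,143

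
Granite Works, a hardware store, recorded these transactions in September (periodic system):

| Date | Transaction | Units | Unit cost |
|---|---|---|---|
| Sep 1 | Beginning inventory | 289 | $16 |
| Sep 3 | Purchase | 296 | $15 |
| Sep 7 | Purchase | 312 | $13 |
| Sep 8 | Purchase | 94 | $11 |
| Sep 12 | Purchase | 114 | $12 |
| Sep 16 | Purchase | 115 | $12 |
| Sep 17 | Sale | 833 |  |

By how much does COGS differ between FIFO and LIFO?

FIFO COGS: 289 @ $16 + 296 @ $15 + 248 @ $13 = $12,288
LIFO COGS: 115 @ $12 + 114 @ $12 + 94 @ $11 + 312 @ $13 + 198 @ $15 = $10,808
Difference = |$12,288 − $10,808| = $1,480

$1,480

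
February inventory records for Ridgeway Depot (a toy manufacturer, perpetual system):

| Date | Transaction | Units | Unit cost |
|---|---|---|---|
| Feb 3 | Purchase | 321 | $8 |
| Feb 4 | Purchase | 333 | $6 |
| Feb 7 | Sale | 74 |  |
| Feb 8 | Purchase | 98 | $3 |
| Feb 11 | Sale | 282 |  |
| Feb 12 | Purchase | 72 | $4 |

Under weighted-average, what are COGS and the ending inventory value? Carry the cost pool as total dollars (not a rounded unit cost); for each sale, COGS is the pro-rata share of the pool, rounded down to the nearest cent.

COGS = $2,323.17; ending inventory = $2,824.83

After Feb 3: 321 on hand, pool $2,568.00 (≈ $8.0000 each)
After Feb 4: 654 on hand, pool $4,566.00 (≈ $6.9817 each)
Feb 7, sell 74: 74/654 × $4,566.00 → $516.64
After Feb 8: 678 on hand, pool $4,343.36 (≈ $6.4061 each)
Feb 11, sell 282: 282/678 × $4,343.36 → $1,806.53
After Feb 12: 468 on hand, pool $2,824.83 (≈ $6.0360 each)
Total COGS = $516.64 + $1,806.53 = $2,323.17
Ending inventory (cost pool remaining) = $2,824.83
Check: goods available $5,148.00 = COGS $2,323.17 + ending $2,824.83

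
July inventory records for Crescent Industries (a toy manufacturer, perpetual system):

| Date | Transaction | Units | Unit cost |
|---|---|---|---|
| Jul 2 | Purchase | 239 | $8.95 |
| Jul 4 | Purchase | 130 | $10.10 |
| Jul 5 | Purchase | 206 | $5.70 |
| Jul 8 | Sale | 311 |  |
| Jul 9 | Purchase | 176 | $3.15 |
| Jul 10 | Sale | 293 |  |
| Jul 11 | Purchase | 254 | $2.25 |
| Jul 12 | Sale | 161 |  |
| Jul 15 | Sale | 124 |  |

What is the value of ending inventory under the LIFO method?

Jul 8, 311 sold [LIFO — newest first]: 206 @ $5.70 + 105 @ $10.10 = $2,234.70
Jul 10, 293 sold [LIFO — newest first]: 176 @ $3.15 + 25 @ $10.10 + 92 @ $8.95 = $1,630.30
Jul 12, 161 sold [LIFO — newest first]: 161 @ $2.25 = $362.25
Jul 15, 124 sold [LIFO — newest first]: 93 @ $2.25 + 31 @ $8.95 = $486.70
Total COGS = $2,234.70 + $1,630.30 + $362.25 + $486.70 = $4,713.95
Ending inventory: 116 @ $8.95 = $1,038.20

Ending inventory = $1,038.20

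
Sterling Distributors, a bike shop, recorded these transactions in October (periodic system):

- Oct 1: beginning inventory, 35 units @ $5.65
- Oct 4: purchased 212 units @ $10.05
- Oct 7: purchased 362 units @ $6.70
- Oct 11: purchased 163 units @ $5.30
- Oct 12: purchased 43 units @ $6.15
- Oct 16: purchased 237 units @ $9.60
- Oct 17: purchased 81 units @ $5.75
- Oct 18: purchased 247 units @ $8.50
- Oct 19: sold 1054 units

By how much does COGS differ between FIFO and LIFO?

$303.90

FIFO COGS: 35 @ $5.65 + 212 @ $10.05 + 362 @ $6.70 + 163 @ $5.30 + 43 @ $6.15 + 237 @ $9.60 + 2 @ $5.75 = $8,168.80
LIFO COGS: 247 @ $8.50 + 81 @ $5.75 + 237 @ $9.60 + 43 @ $6.15 + 163 @ $5.30 + 283 @ $6.70 = $7,864.90
Difference = |$8,168.80 − $7,864.90| = $303.90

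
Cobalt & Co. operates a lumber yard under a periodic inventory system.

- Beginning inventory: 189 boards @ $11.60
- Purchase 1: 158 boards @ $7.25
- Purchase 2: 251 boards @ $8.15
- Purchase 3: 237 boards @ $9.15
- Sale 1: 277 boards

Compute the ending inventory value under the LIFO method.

Ending inventory = $5,057.55

Sale 1 (277) [LIFO — newest first]: 237 @ $9.15 + 40 @ $8.15 = $2,494.55
Ending inventory: 189 @ $11.60 + 158 @ $7.25 + 211 @ $8.15 = $5,057.55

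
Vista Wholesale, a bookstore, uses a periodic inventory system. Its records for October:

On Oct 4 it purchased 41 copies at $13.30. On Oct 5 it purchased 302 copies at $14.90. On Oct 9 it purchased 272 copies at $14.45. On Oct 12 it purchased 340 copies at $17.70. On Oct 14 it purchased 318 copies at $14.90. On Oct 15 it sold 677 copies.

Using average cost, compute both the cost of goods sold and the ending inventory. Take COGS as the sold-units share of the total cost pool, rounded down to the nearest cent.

Oct 15, sell 677: 677/1273 × $19,731.70 → $10,493.60
Ending inventory (cost pool remaining) = $9,238.10
Check: goods available $19,731.70 = COGS $10,493.60 + ending $9,238.10

COGS = $10,493.60; ending inventory = $9,238.10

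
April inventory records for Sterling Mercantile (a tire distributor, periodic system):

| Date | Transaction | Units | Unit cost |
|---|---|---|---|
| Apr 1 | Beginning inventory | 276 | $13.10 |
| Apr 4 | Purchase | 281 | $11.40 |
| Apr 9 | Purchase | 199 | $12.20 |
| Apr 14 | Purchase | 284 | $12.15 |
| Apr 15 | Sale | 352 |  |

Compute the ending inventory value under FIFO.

Apr 15, 352 sold [FIFO — oldest first]: 276 @ $13.10 + 76 @ $11.40 = $4,482.00
Ending inventory: 205 @ $11.40 + 199 @ $12.20 + 284 @ $12.15 = $8,215.40
Check: goods available $12,697.40 = COGS $4,482.00 + ending $8,215.40

Ending inventory = $8,215.40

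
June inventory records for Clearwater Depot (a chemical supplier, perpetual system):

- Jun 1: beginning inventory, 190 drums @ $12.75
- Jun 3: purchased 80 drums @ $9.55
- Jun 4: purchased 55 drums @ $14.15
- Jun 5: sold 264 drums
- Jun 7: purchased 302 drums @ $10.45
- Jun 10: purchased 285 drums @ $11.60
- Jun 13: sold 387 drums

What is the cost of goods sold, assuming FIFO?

COGS = $7,399.05

Jun 5, 264 sold [FIFO — oldest first]: 190 @ $12.75 + 74 @ $9.55 = $3,129.20
Jun 13, 387 sold [FIFO — oldest first]: 6 @ $9.55 + 55 @ $14.15 + 302 @ $10.45 + 24 @ $11.60 = $4,269.85
Total COGS = $3,129.20 + $4,269.85 = $7,399.05
Ending inventory: 261 @ $11.60 = $3,027.60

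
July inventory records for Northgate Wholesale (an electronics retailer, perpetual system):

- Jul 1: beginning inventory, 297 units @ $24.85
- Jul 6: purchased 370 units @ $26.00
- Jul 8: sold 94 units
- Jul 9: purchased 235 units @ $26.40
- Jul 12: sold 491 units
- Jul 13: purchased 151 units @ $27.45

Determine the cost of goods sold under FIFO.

Jul 8, 94 sold [FIFO — oldest first]: 94 @ $24.85 = $2,335.90
Jul 12, 491 sold [FIFO — oldest first]: 203 @ $24.85 + 288 @ $26.00 = $12,532.55
Total COGS = $2,335.90 + $12,532.55 = $14,868.45
Ending inventory: 82 @ $26.00 + 235 @ $26.40 + 151 @ $27.45 = $12,480.95

COGS = $14,868.45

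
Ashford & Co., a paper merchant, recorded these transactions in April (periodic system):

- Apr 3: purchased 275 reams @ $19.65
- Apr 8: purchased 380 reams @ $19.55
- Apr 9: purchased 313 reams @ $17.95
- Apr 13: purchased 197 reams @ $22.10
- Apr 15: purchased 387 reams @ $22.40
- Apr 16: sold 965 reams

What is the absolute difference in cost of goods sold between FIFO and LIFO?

FIFO COGS: 275 @ $19.65 + 380 @ $19.55 + 310 @ $17.95 = $18,397.25
LIFO COGS: 387 @ $22.40 + 197 @ $22.10 + 313 @ $17.95 + 68 @ $19.55 = $19,970.25
Difference = |$18,397.25 − $19,970.25| = $1,573.00

$1,573.00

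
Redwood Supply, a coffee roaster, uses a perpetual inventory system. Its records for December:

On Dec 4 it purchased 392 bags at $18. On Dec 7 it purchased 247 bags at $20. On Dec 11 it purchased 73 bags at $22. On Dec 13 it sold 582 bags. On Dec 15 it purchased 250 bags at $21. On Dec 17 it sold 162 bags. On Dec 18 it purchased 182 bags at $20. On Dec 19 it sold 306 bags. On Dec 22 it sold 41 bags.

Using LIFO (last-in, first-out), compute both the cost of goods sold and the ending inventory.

Dec 13, 582 sold [LIFO — newest first]: 73 @ $22 + 247 @ $20 + 262 @ $18 = $11,262
Dec 17, 162 sold [LIFO — newest first]: 162 @ $21 = $3,402
Dec 19, 306 sold [LIFO — newest first]: 182 @ $20 + 88 @ $21 + 36 @ $18 = $6,136
Dec 22, 41 sold [LIFO — newest first]: 41 @ $18 = $738
Total COGS = $11,262 + $3,402 + $6,136 + $738 = $21,538
Ending inventory: 53 @ $18 = $954

COGS = $21,538; ending inventory = $954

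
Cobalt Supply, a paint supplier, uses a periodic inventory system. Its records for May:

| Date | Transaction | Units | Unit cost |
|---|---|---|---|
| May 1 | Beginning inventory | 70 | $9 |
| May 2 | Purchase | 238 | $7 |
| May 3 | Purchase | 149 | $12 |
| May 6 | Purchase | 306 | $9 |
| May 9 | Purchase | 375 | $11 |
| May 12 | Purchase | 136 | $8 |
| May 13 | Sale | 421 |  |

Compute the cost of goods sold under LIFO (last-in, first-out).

COGS = $4,223

May 13, 421 sold [LIFO — newest first]: 136 @ $8 + 285 @ $11 = $4,223
Ending inventory: 70 @ $9 + 238 @ $7 + 149 @ $12 + 306 @ $9 + 90 @ $11 = $7,828
Check: goods available $12,051 = COGS $4,223 + ending $7,828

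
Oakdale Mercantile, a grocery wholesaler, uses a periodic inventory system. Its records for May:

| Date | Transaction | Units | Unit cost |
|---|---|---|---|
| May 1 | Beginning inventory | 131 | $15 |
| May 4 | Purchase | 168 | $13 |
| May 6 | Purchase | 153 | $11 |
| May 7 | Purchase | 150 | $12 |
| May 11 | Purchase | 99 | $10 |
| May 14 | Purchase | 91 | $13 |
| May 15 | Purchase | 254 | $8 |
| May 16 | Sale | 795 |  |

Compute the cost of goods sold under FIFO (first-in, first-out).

May 16, 795 sold [FIFO — oldest first]: 131 @ $15 + 168 @ $13 + 153 @ $11 + 150 @ $12 + 99 @ $10 + 91 @ $13 + 3 @ $8 = $9,829
Ending inventory: 251 @ $8 = $2,008

COGS = $9,829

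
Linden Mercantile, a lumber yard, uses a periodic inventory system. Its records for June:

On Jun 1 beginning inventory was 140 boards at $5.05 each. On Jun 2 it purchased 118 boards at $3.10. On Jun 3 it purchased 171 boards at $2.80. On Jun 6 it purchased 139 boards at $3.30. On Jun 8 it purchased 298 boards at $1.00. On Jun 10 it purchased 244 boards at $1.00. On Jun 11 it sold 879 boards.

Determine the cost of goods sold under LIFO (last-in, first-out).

Jun 11, 879 sold [LIFO — newest first]: 244 @ $1.00 + 298 @ $1.00 + 139 @ $3.30 + 171 @ $2.80 + 27 @ $3.10 = $1,563.20
Ending inventory: 140 @ $5.05 + 91 @ $3.10 = $989.10
Check: goods available $2,552.30 = COGS $1,563.20 + ending $989.10

COGS = $1,563.20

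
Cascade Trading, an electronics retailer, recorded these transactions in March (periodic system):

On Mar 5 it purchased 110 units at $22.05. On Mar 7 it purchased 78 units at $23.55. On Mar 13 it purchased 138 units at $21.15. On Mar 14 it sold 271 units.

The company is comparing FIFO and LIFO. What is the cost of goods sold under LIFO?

COGS = $5,968.35

FIFO COGS: 110 @ $22.05 + 78 @ $23.55 + 83 @ $21.15 = $6,017.85
LIFO COGS: 138 @ $21.15 + 78 @ $23.55 + 55 @ $22.05 = $5,968.35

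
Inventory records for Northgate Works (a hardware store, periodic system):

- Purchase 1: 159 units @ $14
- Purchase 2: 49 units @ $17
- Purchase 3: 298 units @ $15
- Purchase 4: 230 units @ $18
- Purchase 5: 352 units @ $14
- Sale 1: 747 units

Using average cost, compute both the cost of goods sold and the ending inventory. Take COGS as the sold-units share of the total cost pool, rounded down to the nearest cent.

Sale 1, sell 747: 747/1088 × $16,597.00 → $11,395.18
Ending inventory (cost pool remaining) = $5,201.82

COGS = $11,395.18; ending inventory = $5,201.82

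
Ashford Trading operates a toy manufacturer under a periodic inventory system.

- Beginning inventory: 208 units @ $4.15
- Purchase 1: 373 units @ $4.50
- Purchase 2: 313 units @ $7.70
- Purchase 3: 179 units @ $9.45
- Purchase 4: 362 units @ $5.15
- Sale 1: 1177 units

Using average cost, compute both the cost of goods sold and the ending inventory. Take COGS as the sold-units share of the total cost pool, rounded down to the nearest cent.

Sale 1, sell 1177: 1177/1435 × $8,507.65 → $6,978.05
Ending inventory (cost pool remaining) = $1,529.60
Check: goods available $8,507.65 = COGS $6,978.05 + ending $1,529.60

COGS = $6,978.05; ending inventory = $1,529.60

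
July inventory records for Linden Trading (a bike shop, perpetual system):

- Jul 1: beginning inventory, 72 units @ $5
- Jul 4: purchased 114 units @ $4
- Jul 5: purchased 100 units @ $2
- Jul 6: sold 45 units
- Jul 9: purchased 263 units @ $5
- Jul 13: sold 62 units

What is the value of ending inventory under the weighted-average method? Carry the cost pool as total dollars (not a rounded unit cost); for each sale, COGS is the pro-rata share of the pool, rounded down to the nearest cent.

Ending inventory = $1,904.06

After Jul 1: 72 on hand, pool $360.00 (≈ $5.0000 each)
After Jul 4: 186 on hand, pool $816.00 (≈ $4.3871 each)
After Jul 5: 286 on hand, pool $1,016.00 (≈ $3.5524 each)
Jul 6, sell 45: 45/286 × $1,016.00 → $159.86
After Jul 9: 504 on hand, pool $2,171.14 (≈ $4.3078 each)
Jul 13, sell 62: 62/504 × $2,171.14 → $267.08
Total COGS = $159.86 + $267.08 = $426.94
Ending inventory (cost pool remaining) = $1,904.06
Check: goods available $2,331.00 = COGS $426.94 + ending $1,904.06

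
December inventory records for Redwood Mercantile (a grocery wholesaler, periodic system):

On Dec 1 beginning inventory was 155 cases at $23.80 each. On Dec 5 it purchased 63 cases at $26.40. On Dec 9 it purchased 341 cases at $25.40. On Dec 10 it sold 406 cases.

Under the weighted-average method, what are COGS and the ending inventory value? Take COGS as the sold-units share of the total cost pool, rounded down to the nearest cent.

COGS = $10,178.03; ending inventory = $3,835.57

Dec 10, sell 406: 406/559 × $14,013.60 → $10,178.03
Ending inventory (cost pool remaining) = $3,835.57
Check: goods available $14,013.60 = COGS $10,178.03 + ending $3,835.57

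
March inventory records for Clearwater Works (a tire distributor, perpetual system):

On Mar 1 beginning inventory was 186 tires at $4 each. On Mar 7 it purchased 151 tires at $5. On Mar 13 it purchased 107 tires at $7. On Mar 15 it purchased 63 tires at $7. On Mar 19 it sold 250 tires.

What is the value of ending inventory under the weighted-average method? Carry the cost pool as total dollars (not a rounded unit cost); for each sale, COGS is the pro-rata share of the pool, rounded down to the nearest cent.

Ending inventory = $1,363.07

After Mar 1: 186 on hand, pool $744.00 (≈ $4.0000 each)
After Mar 7: 337 on hand, pool $1,499.00 (≈ $4.4481 each)
After Mar 13: 444 on hand, pool $2,248.00 (≈ $5.0631 each)
After Mar 15: 507 on hand, pool $2,689.00 (≈ $5.3037 each)
Mar 19, sell 250: 250/507 × $2,689.00 → $1,325.93
Ending inventory (cost pool remaining) = $1,363.07
Check: goods available $2,689.00 = COGS $1,325.93 + ending $1,363.07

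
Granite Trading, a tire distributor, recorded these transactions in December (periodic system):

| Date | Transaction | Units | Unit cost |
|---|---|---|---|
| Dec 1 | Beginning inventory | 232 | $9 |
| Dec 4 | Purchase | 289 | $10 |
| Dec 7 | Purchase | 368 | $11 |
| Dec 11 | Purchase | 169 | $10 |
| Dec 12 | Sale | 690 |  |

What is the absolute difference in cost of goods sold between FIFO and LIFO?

$431

FIFO COGS: 232 @ $9 + 289 @ $10 + 169 @ $11 = $6,837
LIFO COGS: 169 @ $10 + 368 @ $11 + 153 @ $10 = $7,268
Difference = |$6,837 − $7,268| = $431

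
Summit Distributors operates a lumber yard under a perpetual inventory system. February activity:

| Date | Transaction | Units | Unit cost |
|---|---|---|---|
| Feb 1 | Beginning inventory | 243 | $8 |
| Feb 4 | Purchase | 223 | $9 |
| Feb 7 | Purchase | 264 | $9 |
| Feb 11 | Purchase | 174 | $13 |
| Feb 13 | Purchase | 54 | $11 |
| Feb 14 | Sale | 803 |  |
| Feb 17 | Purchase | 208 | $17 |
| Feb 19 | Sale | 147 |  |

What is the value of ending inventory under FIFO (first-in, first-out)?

Feb 14, 803 sold [FIFO — oldest first]: 243 @ $8 + 223 @ $9 + 264 @ $9 + 73 @ $13 = $7,276
Feb 19, 147 sold [FIFO — oldest first]: 101 @ $13 + 46 @ $11 = $1,819
Total COGS = $7,276 + $1,819 = $9,095
Ending inventory: 8 @ $11 + 208 @ $17 = $3,624

Ending inventory = $3,624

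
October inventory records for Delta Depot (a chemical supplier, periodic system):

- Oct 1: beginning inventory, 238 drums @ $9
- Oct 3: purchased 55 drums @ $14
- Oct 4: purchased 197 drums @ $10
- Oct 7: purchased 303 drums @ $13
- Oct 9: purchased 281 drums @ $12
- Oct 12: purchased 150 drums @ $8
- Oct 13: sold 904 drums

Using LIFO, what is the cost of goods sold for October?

COGS = $10,211

Oct 13, 904 sold [LIFO — newest first]: 150 @ $8 + 281 @ $12 + 303 @ $13 + 170 @ $10 = $10,211
Ending inventory: 238 @ $9 + 55 @ $14 + 27 @ $10 = $3,182
Check: goods available $13,393 = COGS $10,211 + ending $3,182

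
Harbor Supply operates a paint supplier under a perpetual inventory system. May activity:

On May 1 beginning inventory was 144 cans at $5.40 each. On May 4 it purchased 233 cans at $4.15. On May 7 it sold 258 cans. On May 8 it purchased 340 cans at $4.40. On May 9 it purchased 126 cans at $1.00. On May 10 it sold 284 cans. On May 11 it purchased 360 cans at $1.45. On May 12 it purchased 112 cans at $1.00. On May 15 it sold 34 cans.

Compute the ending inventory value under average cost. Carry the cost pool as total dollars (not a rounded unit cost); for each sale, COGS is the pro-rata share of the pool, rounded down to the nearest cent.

Ending inventory = $1,674.86

After May 1: 144 on hand, pool $777.60 (≈ $5.4000 each)
After May 4: 377 on hand, pool $1,744.55 (≈ $4.6275 each)
May 7, sell 258: 258/377 × $1,744.55 → $1,193.88
After May 8: 459 on hand, pool $2,046.67 (≈ $4.4590 each)
After May 9: 585 on hand, pool $2,172.67 (≈ $3.7140 each)
May 10, sell 284: 284/585 × $2,172.67 → $1,054.76
After May 11: 661 on hand, pool $1,639.91 (≈ $2.4810 each)
After May 12: 773 on hand, pool $1,751.91 (≈ $2.2664 each)
May 15, sell 34: 34/773 × $1,751.91 → $77.05
Total COGS = $1,193.88 + $1,054.76 + $77.05 = $2,325.69
Ending inventory (cost pool remaining) = $1,674.86
Check: goods available $4,000.55 = COGS $2,325.69 + ending $1,674.86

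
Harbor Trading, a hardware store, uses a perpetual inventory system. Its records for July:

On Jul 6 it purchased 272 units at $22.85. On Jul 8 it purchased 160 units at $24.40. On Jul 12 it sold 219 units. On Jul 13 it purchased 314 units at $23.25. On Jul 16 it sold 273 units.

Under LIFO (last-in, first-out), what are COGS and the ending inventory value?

COGS = $11,599.40; ending inventory = $5,820.30

Jul 12, 219 sold [LIFO — newest first]: 160 @ $24.40 + 59 @ $22.85 = $5,252.15
Jul 16, 273 sold [LIFO — newest first]: 273 @ $23.25 = $6,347.25
Total COGS = $5,252.15 + $6,347.25 = $11,599.40
Ending inventory: 213 @ $22.85 + 41 @ $23.25 = $5,820.30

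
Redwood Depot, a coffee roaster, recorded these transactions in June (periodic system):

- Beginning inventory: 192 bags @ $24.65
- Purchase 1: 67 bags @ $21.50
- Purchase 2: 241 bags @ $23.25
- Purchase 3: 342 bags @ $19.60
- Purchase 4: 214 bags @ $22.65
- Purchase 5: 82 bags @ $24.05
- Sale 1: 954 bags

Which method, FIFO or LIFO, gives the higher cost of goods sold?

FIFO COGS: 192 @ $24.65 + 67 @ $21.50 + 241 @ $23.25 + 342 @ $19.60 + 112 @ $22.65 = $21,016.55
LIFO COGS: 82 @ $24.05 + 214 @ $22.65 + 342 @ $19.60 + 241 @ $23.25 + 67 @ $21.50 + 8 @ $24.65 = $20,763.35

FIFO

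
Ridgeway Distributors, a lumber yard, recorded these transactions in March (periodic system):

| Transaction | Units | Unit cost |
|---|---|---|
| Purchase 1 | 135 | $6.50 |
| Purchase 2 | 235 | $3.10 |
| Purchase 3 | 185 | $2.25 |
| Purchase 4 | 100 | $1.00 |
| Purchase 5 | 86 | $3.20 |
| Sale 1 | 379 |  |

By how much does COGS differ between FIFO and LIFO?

$810.00

FIFO COGS: 135 @ $6.50 + 235 @ $3.10 + 9 @ $2.25 = $1,626.25
LIFO COGS: 86 @ $3.20 + 100 @ $1.00 + 185 @ $2.25 + 8 @ $3.10 = $816.25
Difference = |$1,626.25 − $816.25| = $810.00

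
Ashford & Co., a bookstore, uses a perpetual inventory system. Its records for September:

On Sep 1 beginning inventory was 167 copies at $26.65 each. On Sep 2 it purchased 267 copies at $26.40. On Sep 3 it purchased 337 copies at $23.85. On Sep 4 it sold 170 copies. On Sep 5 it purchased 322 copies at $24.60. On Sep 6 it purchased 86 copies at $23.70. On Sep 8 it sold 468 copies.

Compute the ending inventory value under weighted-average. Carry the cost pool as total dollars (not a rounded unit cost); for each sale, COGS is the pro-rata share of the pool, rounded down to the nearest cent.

Ending inventory = $13,505.42

After Sep 1: 167 on hand, pool $4,450.55 (≈ $26.6500 each)
After Sep 2: 434 on hand, pool $11,499.35 (≈ $26.4962 each)
After Sep 3: 771 on hand, pool $19,536.80 (≈ $25.3396 each)
Sep 4, sell 170: 170/771 × $19,536.80 → $4,307.72
After Sep 5: 923 on hand, pool $23,150.28 (≈ $25.0816 each)
After Sep 6: 1009 on hand, pool $25,188.48 (≈ $24.9638 each)
Sep 8, sell 468: 468/1009 × $25,188.48 → $11,683.06
Total COGS = $4,307.72 + $11,683.06 = $15,990.78
Ending inventory (cost pool remaining) = $13,505.42
Check: goods available $29,496.20 = COGS $15,990.78 + ending $13,505.42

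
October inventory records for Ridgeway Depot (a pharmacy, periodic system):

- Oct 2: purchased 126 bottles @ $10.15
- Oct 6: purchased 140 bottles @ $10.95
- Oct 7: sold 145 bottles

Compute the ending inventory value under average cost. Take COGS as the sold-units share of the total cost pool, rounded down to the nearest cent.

Oct 7, sell 145: 145/266 × $2,811.90 → $1,532.80
Ending inventory (cost pool remaining) = $1,279.10

Ending inventory = $1,279.10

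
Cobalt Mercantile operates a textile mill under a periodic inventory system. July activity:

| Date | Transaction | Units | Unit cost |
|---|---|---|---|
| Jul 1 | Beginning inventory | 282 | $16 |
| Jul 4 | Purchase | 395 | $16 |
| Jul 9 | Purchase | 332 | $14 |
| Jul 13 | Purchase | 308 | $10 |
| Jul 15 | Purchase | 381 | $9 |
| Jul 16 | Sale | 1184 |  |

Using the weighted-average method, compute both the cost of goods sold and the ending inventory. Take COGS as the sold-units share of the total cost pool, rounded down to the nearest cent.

Jul 16, sell 1184: 1184/1698 × $21,989.00 → $15,332.73
Ending inventory (cost pool remaining) = $6,656.27

COGS = $15,332.73; ending inventory = $6,656.27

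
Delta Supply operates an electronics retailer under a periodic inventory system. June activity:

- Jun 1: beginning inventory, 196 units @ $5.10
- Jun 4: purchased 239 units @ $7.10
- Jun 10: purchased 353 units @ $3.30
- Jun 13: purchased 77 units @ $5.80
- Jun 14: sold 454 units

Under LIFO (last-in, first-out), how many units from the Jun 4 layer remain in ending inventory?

215

Jun 14, 454 sold [LIFO — newest first]: 77 @ $5.80 + 353 @ $3.30 + 24 @ $7.10 = $1,781.90
Ending inventory: 196 @ $5.10 + 215 @ $7.10 = $2,526.10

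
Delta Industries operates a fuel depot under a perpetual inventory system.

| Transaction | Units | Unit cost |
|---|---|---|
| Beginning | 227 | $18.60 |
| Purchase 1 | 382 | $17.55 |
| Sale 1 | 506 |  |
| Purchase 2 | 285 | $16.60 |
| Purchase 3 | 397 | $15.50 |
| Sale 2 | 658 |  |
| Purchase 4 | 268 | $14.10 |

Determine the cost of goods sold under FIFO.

COGS = $19,842.30

Sale 1 (506) [FIFO — oldest first]: 227 @ $18.60 + 279 @ $17.55 = $9,118.65
Sale 2 (658) [FIFO — oldest first]: 103 @ $17.55 + 285 @ $16.60 + 270 @ $15.50 = $10,723.65
Total COGS = $9,118.65 + $10,723.65 = $19,842.30
Ending inventory: 127 @ $15.50 + 268 @ $14.10 = $5,747.30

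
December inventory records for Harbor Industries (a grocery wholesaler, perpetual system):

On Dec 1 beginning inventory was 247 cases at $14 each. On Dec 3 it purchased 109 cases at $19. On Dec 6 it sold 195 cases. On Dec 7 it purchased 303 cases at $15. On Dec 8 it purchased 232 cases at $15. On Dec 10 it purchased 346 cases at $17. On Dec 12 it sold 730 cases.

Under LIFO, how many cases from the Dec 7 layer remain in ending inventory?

151

Dec 6, 195 sold [LIFO — newest first]: 109 @ $19 + 86 @ $14 = $3,275
Dec 12, 730 sold [LIFO — newest first]: 346 @ $17 + 232 @ $15 + 152 @ $15 = $11,642
Total COGS = $3,275 + $11,642 = $14,917
Ending inventory: 161 @ $14 + 151 @ $15 = $4,519
Check: goods available $19,436 = COGS $14,917 + ending $4,519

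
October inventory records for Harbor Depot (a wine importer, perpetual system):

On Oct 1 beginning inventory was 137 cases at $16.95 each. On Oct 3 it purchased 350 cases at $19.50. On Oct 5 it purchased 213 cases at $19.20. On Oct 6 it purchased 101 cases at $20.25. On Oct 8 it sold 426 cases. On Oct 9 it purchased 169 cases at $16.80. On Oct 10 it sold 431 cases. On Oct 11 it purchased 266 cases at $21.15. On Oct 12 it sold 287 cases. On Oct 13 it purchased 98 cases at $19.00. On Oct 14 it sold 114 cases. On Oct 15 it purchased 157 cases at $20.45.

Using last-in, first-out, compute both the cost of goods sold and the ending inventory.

COGS = $24,320.90; ending inventory = $4,498.85

Oct 8, 426 sold [LIFO — newest first]: 101 @ $20.25 + 213 @ $19.20 + 112 @ $19.50 = $8,318.85
Oct 10, 431 sold [LIFO — newest first]: 169 @ $16.80 + 238 @ $19.50 + 24 @ $16.95 = $7,887.00
Oct 12, 287 sold [LIFO — newest first]: 266 @ $21.15 + 21 @ $16.95 = $5,981.85
Oct 14, 114 sold [LIFO — newest first]: 98 @ $19.00 + 16 @ $16.95 = $2,133.20
Total COGS = $8,318.85 + $7,887.00 + $5,981.85 + $2,133.20 = $24,320.90
Ending inventory: 76 @ $16.95 + 157 @ $20.45 = $4,498.85
Check: goods available $28,819.75 = COGS $24,320.90 + ending $4,498.85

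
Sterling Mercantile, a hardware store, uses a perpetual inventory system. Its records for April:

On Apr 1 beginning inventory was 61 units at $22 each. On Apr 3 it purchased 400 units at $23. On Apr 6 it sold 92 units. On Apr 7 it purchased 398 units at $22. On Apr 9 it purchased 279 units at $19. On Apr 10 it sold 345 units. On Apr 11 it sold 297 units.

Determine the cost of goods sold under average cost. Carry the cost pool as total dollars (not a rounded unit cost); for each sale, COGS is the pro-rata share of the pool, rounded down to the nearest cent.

After Apr 1: 61 on hand, pool $1,342.00 (≈ $22.0000 each)
After Apr 3: 461 on hand, pool $10,542.00 (≈ $22.8677 each)
Apr 6, sell 92: 92/461 × $10,542.00 → $2,103.82
After Apr 7: 767 on hand, pool $17,194.18 (≈ $22.4174 each)
After Apr 9: 1046 on hand, pool $22,495.18 (≈ $21.5059 each)
Apr 10, sell 345: 345/1046 × $22,495.18 → $7,419.53
Apr 11, sell 297: 297/701 × $15,075.65 → $6,387.25
Total COGS = $2,103.82 + $7,419.53 + $6,387.25 = $15,910.60
Ending inventory (cost pool remaining) = $8,688.40

COGS = $15,910.60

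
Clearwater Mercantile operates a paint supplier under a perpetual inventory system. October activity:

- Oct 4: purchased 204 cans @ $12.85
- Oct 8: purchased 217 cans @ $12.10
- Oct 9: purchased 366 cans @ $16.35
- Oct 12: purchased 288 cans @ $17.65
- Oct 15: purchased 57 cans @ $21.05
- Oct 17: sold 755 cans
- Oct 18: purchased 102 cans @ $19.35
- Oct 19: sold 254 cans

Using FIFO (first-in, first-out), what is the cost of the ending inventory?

Ending inventory = $4,338.45

Oct 17, 755 sold [FIFO — oldest first]: 204 @ $12.85 + 217 @ $12.10 + 334 @ $16.35 = $10,708.00
Oct 19, 254 sold [FIFO — oldest first]: 32 @ $16.35 + 222 @ $17.65 = $4,441.50
Total COGS = $10,708.00 + $4,441.50 = $15,149.50
Ending inventory: 66 @ $17.65 + 57 @ $21.05 + 102 @ $19.35 = $4,338.45
Check: goods available $19,487.95 = COGS $15,149.50 + ending $4,338.45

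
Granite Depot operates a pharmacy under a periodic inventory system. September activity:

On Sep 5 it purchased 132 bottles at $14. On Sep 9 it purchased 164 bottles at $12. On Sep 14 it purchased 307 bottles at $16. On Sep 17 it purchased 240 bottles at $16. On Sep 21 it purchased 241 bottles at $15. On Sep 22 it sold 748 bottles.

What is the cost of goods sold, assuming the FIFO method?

Sep 22, 748 sold [FIFO — oldest first]: 132 @ $14 + 164 @ $12 + 307 @ $16 + 145 @ $16 = $11,048
Ending inventory: 95 @ $16 + 241 @ $15 = $5,135
Check: goods available $16,183 = COGS $11,048 + ending $5,135

COGS = $11,048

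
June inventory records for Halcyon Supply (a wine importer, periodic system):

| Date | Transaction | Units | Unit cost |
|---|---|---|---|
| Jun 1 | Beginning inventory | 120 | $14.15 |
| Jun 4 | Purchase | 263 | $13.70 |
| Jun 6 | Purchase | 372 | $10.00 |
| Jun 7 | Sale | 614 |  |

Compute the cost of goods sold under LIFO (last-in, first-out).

Jun 7, 614 sold [LIFO — newest first]: 372 @ $10.00 + 242 @ $13.70 = $7,035.40
Ending inventory: 120 @ $14.15 + 21 @ $13.70 = $1,985.70

COGS = $7,035.40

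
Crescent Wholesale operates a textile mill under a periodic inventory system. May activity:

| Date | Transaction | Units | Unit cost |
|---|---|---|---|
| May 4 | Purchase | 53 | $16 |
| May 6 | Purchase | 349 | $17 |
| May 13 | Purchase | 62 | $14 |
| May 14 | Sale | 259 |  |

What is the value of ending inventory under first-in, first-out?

Ending inventory = $3,299

May 14, 259 sold [FIFO — oldest first]: 53 @ $16 + 206 @ $17 = $4,350
Ending inventory: 143 @ $17 + 62 @ $14 = $3,299
Check: goods available $7,649 = COGS $4,350 + ending $3,299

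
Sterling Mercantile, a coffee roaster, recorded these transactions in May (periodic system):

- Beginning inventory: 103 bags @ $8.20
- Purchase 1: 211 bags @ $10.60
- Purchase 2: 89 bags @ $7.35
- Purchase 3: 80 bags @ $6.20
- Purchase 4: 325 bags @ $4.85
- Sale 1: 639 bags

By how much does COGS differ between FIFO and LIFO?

$724.55

FIFO COGS: 103 @ $8.20 + 211 @ $10.60 + 89 @ $7.35 + 80 @ $6.20 + 156 @ $4.85 = $4,987.95
LIFO COGS: 325 @ $4.85 + 80 @ $6.20 + 89 @ $7.35 + 145 @ $10.60 = $4,263.40
Difference = |$4,987.95 − $4,263.40| = $724.55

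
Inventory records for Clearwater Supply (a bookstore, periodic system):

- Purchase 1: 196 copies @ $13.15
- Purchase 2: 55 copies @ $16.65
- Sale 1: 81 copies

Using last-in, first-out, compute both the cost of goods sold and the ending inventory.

Sale 1 (81) [LIFO — newest first]: 55 @ $16.65 + 26 @ $13.15 = $1,257.65
Ending inventory: 170 @ $13.15 = $2,235.50

COGS = $1,257.65; ending inventory = $2,235.50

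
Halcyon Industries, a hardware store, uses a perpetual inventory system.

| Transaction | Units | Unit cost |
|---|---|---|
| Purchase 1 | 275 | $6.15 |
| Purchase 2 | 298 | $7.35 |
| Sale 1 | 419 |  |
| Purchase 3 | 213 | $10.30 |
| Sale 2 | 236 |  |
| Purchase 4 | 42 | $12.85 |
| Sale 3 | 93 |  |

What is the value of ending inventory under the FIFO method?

Sale 1 (419) [FIFO — oldest first]: 275 @ $6.15 + 144 @ $7.35 = $2,749.65
Sale 2 (236) [FIFO — oldest first]: 154 @ $7.35 + 82 @ $10.30 = $1,976.50
Sale 3 (93) [FIFO — oldest first]: 93 @ $10.30 = $957.90
Total COGS = $2,749.65 + $1,976.50 + $957.90 = $5,684.05
Ending inventory: 38 @ $10.30 + 42 @ $12.85 = $931.10
Check: goods available $6,615.15 = COGS $5,684.05 + ending $931.10

Ending inventory = $931.10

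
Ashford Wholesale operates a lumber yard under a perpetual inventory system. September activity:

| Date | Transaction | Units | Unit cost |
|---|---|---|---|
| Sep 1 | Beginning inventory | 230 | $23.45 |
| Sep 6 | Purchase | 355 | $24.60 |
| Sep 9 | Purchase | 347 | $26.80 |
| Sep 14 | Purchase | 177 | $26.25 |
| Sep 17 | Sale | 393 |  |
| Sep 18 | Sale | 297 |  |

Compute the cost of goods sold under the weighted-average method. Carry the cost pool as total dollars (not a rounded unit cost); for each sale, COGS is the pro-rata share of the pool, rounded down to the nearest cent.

After Sep 1: 230 on hand, pool $5,393.50 (≈ $23.4500 each)
After Sep 6: 585 on hand, pool $14,126.50 (≈ $24.1479 each)
After Sep 9: 932 on hand, pool $23,426.10 (≈ $25.1353 each)
After Sep 14: 1109 on hand, pool $28,072.35 (≈ $25.3132 each)
Sep 17, sell 393: 393/1109 × $28,072.35 → $9,948.09
Sep 18, sell 297: 297/716 × $18,124.26 → $7,518.02
Total COGS = $9,948.09 + $7,518.02 = $17,466.11
Ending inventory (cost pool remaining) = $10,606.24
Check: goods available $28,072.35 = COGS $17,466.11 + ending $10,606.24

COGS = $17,466.11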